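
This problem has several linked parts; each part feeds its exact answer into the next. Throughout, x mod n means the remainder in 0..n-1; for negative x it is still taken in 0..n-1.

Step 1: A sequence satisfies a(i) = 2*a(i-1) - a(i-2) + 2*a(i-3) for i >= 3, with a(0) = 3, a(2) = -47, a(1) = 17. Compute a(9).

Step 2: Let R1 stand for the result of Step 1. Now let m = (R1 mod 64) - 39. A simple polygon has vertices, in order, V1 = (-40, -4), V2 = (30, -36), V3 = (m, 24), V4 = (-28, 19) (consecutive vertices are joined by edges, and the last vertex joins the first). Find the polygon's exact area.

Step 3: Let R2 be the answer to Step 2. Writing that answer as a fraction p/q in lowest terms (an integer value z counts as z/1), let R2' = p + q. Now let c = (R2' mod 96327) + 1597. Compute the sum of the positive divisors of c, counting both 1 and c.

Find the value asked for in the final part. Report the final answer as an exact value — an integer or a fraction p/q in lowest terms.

Step 1: a(3) = 2*(-47) - 1*(17) + 2*(3) = -105; iterating: a(3)=-105, a(4)=-129, a(5)=-247, a(6)=-575, a(7)=-1161, a(8)=-2241, a(9)=-4471; answer -4471
Step 2: R1 = -4471; m = -30; cross terms: (-40*-36 - 30*-4)=1560, (30*24 - -30*-36)=-360, (-30*19 - -28*24)=102, (-28*-4 - -40*19)=872; twice the area = |2174| = 2174; area = 1087; answer 1087
Step 3: R2 = 1087; threaded value p + q = 1088; c = 2685; 2685 = 3 * 5 * 179; sigma = (1 + 3) * (1 + 5) * (1 + 179) = 4 * 6 * 180 = 4320; answer 4320

4320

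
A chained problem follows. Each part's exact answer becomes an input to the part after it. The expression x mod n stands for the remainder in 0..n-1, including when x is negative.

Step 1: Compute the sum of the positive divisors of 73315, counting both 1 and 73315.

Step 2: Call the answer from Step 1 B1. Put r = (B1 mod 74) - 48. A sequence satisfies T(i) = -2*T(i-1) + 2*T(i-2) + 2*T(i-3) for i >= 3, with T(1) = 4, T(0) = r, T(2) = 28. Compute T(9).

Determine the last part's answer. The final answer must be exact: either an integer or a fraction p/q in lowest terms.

-4496

Step 1: 73315 = 5 * 11 * 31 * 43; sigma = (1 + 5) * (1 + 11) * (1 + 31) * (1 + 43) = 6 * 12 * 32 * 44 = 101376; answer 101376
Step 2: B1 = 101376; r = 22; T(3) = -2*(28) + 2*(4) + 2*(22) = -4; iterating: T(3)=-4, T(4)=72, T(5)=-96, T(6)=328, T(7)=-704, T(8)=1872, T(9)=-4496; answer -4496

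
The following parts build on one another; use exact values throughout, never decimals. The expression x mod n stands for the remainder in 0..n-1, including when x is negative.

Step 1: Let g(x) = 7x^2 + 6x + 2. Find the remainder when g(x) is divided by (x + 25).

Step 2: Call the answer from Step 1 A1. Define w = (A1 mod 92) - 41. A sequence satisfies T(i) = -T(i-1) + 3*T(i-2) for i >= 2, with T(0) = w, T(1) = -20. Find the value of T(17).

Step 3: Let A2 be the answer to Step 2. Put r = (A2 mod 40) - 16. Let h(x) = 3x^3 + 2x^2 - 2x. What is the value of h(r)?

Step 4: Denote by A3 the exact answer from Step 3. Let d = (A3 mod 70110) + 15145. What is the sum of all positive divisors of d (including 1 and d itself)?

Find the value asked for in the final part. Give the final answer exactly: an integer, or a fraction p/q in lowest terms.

Step 1: remainder = value at the root: 7*(-25)^2 + 6*(-25)^1 + 2 = (4375) + (-150) + (2) = 4227; answer 4227
Step 2: A1 = 4227; w = 46; T(2) = -1*(-20) + 3*(46) = 158; iterating: T(2)=158, T(3)=-218, T(4)=692, T(5)=-1346, T(6)=3422, T(7)=-7460, T(8)=17726, T(9)=-40106, T(10)=93284, T(11)=-213602, T(12)=493454, T(13)=-1134260, T(14)=2614622, T(15)=-6017402, T(16)=13861268, T(17)=-31913474; answer -31913474
Step 3: A2 = -31913474; r = -10; 3*(-10)^3 + 2*(-10)^2 - 2*(-10)^1 = (-3000) + (200) + (20) = -2780; answer -2780
Step 4: A3 = -2780; d = 82475; 82475 = 5^2 * 3299; sigma = (1 + 5 + 25) * (1 + 3299) = 31 * 3300 = 102300; answer 102300

102300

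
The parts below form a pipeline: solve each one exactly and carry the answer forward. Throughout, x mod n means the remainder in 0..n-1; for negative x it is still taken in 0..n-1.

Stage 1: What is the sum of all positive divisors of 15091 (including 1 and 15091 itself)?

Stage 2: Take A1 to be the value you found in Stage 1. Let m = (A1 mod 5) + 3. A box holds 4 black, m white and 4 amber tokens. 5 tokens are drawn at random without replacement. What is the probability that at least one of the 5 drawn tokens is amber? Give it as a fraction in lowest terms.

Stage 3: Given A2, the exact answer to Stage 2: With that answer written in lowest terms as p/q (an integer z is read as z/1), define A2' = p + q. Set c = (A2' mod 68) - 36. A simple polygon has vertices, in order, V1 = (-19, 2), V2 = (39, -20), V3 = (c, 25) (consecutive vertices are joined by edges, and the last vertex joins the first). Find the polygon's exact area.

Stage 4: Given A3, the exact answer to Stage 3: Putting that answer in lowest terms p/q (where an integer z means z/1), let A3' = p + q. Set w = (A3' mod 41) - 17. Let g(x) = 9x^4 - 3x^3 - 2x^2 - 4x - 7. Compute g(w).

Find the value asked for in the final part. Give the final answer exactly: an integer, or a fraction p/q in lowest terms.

250061

Stage 1: 15091 is prime, so its only divisors are 1 and 15091; sigma = 1 + 15091 = 15092; answer 15092
Stage 2: A1 = 15092; m = 5; total draws C(13,5) = 1287; complement C(9,5) = 126; favorable 1287 - 126 = 1161; P = 129/143; answer 129/143
Stage 3: A2 = 129/143; threaded value p + q = 272; c = -36; cross terms: (-19*-20 - 39*2)=302, (39*25 - -36*-20)=255, (-36*2 - -19*25)=403; twice the area = |960| = 960; area = 480; answer 480
Stage 4: A3 = 480; threaded value p + q = 481; w = 13; 9*(13)^4 - 3*(13)^3 - 2*(13)^2 - 4*(13)^1 - 7 = (257049) + (-6591) + (-338) + (-52) + (-7) = 250061; answer 250061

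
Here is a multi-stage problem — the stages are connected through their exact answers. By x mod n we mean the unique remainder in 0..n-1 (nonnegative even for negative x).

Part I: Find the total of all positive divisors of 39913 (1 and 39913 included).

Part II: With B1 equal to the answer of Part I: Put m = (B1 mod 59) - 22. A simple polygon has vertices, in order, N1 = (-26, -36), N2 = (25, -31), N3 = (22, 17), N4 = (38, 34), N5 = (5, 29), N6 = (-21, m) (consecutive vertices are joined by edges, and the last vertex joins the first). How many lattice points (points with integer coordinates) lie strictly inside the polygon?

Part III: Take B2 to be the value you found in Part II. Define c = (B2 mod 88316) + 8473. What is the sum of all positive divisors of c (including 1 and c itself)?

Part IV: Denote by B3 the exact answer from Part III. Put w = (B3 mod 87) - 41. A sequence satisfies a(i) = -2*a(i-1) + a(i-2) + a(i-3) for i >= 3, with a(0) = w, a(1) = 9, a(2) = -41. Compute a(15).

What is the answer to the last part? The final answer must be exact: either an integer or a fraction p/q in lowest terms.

Part I: 39913 = 167 * 239; sigma = (1 + 167) * (1 + 239) = 168 * 240 = 40320; answer 40320
Part II: B1 = 40320; m = 1; cross terms: (-26*-31 - 25*-36)=1706, (25*17 - 22*-31)=1107, (22*34 - 38*17)=102, (38*29 - 5*34)=932, (5*1 - -21*29)=614, (-21*-36 - -26*1)=782; twice the area = |5243| = 5243; area = 5243/2; boundary points = 1 + 3 + 1 + 1 + 2 + 1 = 9; strictly interior points = area - boundary/2 + 1 = 2618; answer 2618
Part III: B2 = 2618; c = 11091; 11091 = 3 * 3697; sigma = (1 + 3) * (1 + 3697) = 4 * 3698 = 14792; answer 14792
Part IV: B3 = 14792; w = -39; a(3) = -2*(-41) + 1*(9) + 1*(-39) = 52; iterating: a(3)=52, a(4)=-136, a(5)=283, a(6)=-650, a(7)=1447, a(8)=-3261, a(9)=7319, a(10)=-16452, a(11)=36962, a(12)=-83057, a(13)=186624, a(14)=-419343, a(15)=942253; answer 942253

942253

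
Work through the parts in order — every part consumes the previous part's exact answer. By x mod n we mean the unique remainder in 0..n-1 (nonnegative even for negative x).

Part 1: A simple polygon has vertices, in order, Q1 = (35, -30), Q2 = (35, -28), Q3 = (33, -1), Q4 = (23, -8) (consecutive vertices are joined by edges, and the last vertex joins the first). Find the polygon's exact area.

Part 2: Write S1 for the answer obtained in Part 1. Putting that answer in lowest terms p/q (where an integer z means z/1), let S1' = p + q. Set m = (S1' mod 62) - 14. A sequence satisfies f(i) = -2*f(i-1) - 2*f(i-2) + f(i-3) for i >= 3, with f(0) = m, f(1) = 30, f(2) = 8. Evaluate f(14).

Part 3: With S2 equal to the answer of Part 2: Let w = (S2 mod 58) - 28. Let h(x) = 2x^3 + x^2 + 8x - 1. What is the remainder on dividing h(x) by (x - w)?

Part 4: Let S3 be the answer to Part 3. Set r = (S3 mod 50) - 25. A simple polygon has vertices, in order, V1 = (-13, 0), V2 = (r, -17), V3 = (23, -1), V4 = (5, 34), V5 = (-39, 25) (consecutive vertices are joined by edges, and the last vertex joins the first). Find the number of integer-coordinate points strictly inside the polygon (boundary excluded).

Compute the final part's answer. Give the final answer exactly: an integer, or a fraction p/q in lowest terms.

Part 1: cross terms: (35*-28 - 35*-30)=70, (35*-1 - 33*-28)=889, (33*-8 - 23*-1)=-241, (23*-30 - 35*-8)=-410; twice the area = |308| = 308; area = 154; answer 154
Part 2: S1 = 154; threaded value p + q = 155; m = 17; f(3) = -2*(8) - 2*(30) + 1*(17) = -59; iterating: f(3)=-59, f(4)=132, f(5)=-138, f(6)=-47, f(7)=502, f(8)=-1048, f(9)=1045, f(10)=508, f(11)=-4154, f(12)=8337, f(13)=-7858, f(14)=-5112; answer -5112
Part 3: S2 = -5112; w = 22; remainder = value at the root: 2*(22)^3 + 1*(22)^2 + 8*(22)^1 - 1 = (21296) + (484) + (176) + (-1) = 21955; answer 21955
Part 4: S3 = 21955; r = -20; cross terms: (-13*-17 - -20*0)=221, (-20*-1 - 23*-17)=411, (23*34 - 5*-1)=787, (5*25 - -39*34)=1451, (-39*0 - -13*25)=325; twice the area = |3195| = 3195; area = 3195/2; boundary points = 1 + 1 + 1 + 1 + 1 = 5; strictly interior points = area - boundary/2 + 1 = 1596; answer 1596

1596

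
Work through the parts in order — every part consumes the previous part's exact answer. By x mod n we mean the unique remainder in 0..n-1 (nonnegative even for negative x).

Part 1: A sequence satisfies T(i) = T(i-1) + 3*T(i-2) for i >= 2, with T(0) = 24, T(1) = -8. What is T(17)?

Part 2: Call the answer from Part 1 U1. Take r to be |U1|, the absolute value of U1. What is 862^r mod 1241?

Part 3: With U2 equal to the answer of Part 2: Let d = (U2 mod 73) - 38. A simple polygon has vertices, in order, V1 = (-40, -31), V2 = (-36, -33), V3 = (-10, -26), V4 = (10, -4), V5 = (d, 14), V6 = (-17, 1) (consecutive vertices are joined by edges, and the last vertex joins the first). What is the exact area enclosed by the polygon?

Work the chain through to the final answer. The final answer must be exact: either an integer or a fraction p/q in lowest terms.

Part 1: T(2) = 1*(-8) + 3*(24) = 64; iterating: T(2)=64, T(3)=40, T(4)=232, T(5)=352, T(6)=1048, T(7)=2104, T(8)=5248, T(9)=11560, T(10)=27304, T(11)=61984, T(12)=143896, T(13)=329848, T(14)=761536, T(15)=1751080, T(16)=4035688, T(17)=9288928; answer 9288928
Part 2: U1 = 9288928; r = 9288928; squarings mod 1241: 862^1=862, 862^2=926, 862^4=1186, 862^8=543, 862^16=732, 862^32=953, 862^64=1038, 862^128=256, 862^256=1004, 862^512=324, 862^1024=732, 862^2048=953, 862^4096=1038, 862^8192=256, 862^16384=1004, 862^32768=324, 862^65536=732, 862^131072=953, 862^262144=1038, 862^524288=256, 862^1048576=1004, 862^2097152=324, 862^4194304=732, 862^8388608=953; 862^9288928 = 862^32 * 862^64 * 862^128 * 862^1024 * 862^2048 * 862^4096 * 862^8192 * 862^32768 * 862^65536 * 862^262144 * 862^524288 * 862^8388608 = 1038 (mod 1241); answer 1038
Part 3: U2 = 1038; d = -22; cross terms: (-40*-33 - -36*-31)=204, (-36*-26 - -10*-33)=606, (-10*-4 - 10*-26)=300, (10*14 - -22*-4)=52, (-22*1 - -17*14)=216, (-17*-31 - -40*1)=567; twice the area = |1945| = 1945; area = 1945/2; answer 1945/2

1945/2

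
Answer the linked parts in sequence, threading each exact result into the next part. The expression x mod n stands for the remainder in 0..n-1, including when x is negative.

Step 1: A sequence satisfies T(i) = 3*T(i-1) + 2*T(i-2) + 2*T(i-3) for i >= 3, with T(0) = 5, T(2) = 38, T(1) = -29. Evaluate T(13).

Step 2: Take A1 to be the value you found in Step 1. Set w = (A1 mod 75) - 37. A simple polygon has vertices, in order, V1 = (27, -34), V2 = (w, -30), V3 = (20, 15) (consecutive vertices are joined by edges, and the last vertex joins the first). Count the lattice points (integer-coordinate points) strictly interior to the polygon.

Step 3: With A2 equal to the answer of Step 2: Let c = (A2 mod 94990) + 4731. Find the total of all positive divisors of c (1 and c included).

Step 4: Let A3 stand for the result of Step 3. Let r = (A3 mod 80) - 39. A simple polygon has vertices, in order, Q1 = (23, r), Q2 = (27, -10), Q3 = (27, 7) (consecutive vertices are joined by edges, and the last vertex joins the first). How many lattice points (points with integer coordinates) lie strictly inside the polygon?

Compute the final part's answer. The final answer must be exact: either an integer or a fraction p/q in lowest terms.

Step 1: T(3) = 3*(38) + 2*(-29) + 2*(5) = 66; iterating: T(3)=66, T(4)=216, T(5)=856, T(6)=3132, T(7)=11540, T(8)=42596, T(9)=157132, T(10)=579668, T(11)=2138460, T(12)=7888980, T(13)=29103196; answer 29103196
Step 2: A1 = 29103196; w = 9; cross terms: (27*-30 - 9*-34)=-504, (9*15 - 20*-30)=735, (20*-34 - 27*15)=-1085; twice the area = |-854| = 854; area = 427; boundary points = 2 + 1 + 7 = 10; strictly interior points = area - boundary/2 + 1 = 423; answer 423
Step 3: A2 = 423; c = 5154; 5154 = 2 * 3 * 859; sigma = (1 + 2) * (1 + 3) * (1 + 859) = 3 * 4 * 860 = 10320; answer 10320
Step 4: A3 = 10320; r = -39; cross terms: (23*-10 - 27*-39)=823, (27*7 - 27*-10)=459, (27*-39 - 23*7)=-1214; twice the area = |68| = 68; area = 34; boundary points = 1 + 17 + 2 = 20; strictly interior points = area - boundary/2 + 1 = 25; answer 25

25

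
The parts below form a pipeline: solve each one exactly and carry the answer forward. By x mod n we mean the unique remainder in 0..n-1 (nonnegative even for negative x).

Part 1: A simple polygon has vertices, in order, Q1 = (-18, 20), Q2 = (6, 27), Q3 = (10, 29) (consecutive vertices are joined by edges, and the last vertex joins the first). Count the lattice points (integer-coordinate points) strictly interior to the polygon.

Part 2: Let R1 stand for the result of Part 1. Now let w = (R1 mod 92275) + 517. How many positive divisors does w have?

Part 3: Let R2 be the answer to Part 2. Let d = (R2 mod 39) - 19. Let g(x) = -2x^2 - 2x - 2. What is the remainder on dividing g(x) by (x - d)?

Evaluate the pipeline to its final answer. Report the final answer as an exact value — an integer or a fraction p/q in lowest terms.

-422

Part 1: cross terms: (-18*27 - 6*20)=-606, (6*29 - 10*27)=-96, (10*20 - -18*29)=722; twice the area = |20| = 20; area = 10; boundary points = 1 + 2 + 1 = 4; strictly interior points = area - boundary/2 + 1 = 9; answer 9
Part 2: R1 = 9; w = 526; 526 = 2 * 263; number of divisors = (1+1) * (1+1) = 4; answer 4
Part 3: R2 = 4; d = -15; remainder = value at the root: -2*(-15)^2 - 2*(-15)^1 - 2 = (-450) + (30) + (-2) = -422; answer -422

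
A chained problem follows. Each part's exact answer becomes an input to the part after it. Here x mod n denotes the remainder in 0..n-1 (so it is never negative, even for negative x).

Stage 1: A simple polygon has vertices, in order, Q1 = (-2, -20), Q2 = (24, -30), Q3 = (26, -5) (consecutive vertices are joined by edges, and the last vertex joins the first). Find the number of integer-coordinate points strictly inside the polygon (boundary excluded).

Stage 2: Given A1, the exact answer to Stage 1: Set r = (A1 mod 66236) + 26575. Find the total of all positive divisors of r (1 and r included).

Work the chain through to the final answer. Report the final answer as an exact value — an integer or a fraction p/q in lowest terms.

Stage 1: cross terms: (-2*-30 - 24*-20)=540, (24*-5 - 26*-30)=660, (26*-20 - -2*-5)=-530; twice the area = |670| = 670; area = 335; boundary points = 2 + 1 + 1 = 4; strictly interior points = area - boundary/2 + 1 = 334; answer 334
Stage 2: A1 = 334; r = 26909; 26909 = 71 * 379; sigma = (1 + 71) * (1 + 379) = 72 * 380 = 27360; answer 27360

27360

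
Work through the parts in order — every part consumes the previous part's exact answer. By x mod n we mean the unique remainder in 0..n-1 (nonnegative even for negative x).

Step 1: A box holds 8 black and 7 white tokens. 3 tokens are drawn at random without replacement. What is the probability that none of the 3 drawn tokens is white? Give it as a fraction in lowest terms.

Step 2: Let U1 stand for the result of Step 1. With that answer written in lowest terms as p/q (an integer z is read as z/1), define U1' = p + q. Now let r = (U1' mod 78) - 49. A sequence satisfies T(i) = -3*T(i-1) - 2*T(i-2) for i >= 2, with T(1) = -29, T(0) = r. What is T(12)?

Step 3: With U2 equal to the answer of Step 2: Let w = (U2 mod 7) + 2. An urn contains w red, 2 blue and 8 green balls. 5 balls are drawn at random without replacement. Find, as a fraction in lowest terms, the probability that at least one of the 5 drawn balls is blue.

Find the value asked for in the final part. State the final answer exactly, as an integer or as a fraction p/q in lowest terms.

Step 1: total draws C(15,3) = 455; favorable C(8,3) = 56; P = 8/65; answer 8/65
Step 2: U1 = 8/65; threaded value p + q = 73; r = 24; T(2) = -3*(-29) - 2*(24) = 39; iterating: T(2)=39, T(3)=-59, T(4)=99, T(5)=-179, T(6)=339, T(7)=-659, T(8)=1299, T(9)=-2579, T(10)=5139, T(11)=-10259, T(12)=20499; answer 20499
Step 3: U2 = 20499; w = 5; total draws C(15,5) = 3003; complement C(13,5) = 1287; favorable 3003 - 1287 = 1716; P = 4/7; answer 4/7

4/7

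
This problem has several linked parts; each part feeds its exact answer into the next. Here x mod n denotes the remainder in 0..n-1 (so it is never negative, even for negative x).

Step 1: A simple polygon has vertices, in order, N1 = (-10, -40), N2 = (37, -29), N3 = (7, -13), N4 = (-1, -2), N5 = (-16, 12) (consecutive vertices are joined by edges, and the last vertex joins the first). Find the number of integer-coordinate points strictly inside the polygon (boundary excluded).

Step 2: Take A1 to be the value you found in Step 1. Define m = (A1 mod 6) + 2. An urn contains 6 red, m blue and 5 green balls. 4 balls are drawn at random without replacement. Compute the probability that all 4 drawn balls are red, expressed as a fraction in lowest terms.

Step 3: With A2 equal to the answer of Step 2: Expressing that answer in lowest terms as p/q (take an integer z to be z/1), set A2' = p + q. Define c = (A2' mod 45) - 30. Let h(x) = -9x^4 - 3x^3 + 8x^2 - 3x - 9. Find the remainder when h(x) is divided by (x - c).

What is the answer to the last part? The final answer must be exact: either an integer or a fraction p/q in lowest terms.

-5459701

Step 1: cross terms: (-10*-29 - 37*-40)=1770, (37*-13 - 7*-29)=-278, (7*-2 - -1*-13)=-27, (-1*12 - -16*-2)=-44, (-16*-40 - -10*12)=760; twice the area = |2181| = 2181; area = 2181/2; boundary points = 1 + 2 + 1 + 1 + 2 = 7; strictly interior points = area - boundary/2 + 1 = 1088; answer 1088
Step 2: A1 = 1088; m = 4; total draws C(15,4) = 1365; favorable C(6,4) = 15; P = 1/91; answer 1/91
Step 3: A2 = 1/91; threaded value p + q = 92; c = -28; remainder = value at the root: -9*(-28)^4 - 3*(-28)^3 + 8*(-28)^2 - 3*(-28)^1 - 9 = (-5531904) + (65856) + (6272) + (84) + (-9) = -5459701; answer -5459701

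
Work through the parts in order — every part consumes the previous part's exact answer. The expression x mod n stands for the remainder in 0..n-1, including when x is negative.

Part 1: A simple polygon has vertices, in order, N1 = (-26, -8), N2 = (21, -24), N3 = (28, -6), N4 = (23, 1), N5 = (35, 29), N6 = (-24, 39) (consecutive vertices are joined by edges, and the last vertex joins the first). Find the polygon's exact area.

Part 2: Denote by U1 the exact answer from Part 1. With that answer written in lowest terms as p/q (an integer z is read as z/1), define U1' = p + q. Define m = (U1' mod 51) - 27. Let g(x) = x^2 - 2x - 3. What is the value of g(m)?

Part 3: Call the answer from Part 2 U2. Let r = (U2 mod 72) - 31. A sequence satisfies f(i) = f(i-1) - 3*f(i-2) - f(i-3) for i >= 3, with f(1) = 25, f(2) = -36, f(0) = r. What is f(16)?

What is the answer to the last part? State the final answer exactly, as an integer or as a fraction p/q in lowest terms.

350873

Part 1: cross terms: (-26*-24 - 21*-8)=792, (21*-6 - 28*-24)=546, (28*1 - 23*-6)=166, (23*29 - 35*1)=632, (35*39 - -24*29)=2061, (-24*-8 - -26*39)=1206; twice the area = |5403| = 5403; area = 5403/2; answer 5403/2
Part 2: U1 = 5403/2; threaded value p + q = 5405; m = 23; 1*(23)^2 - 2*(23)^1 - 3 = (529) + (-46) + (-3) = 480; answer 480
Part 3: U2 = 480; r = 17; f(3) = 1*(-36) - 3*(25) - 1*(17) = -128; iterating: f(3)=-128, f(4)=-45, f(5)=375, f(6)=638, f(7)=-442, f(8)=-2731, f(9)=-2043, f(10)=6592, f(11)=15452, f(12)=-2281, f(13)=-55229, f(14)=-63838, f(15)=104130, f(16)=350873; answer 350873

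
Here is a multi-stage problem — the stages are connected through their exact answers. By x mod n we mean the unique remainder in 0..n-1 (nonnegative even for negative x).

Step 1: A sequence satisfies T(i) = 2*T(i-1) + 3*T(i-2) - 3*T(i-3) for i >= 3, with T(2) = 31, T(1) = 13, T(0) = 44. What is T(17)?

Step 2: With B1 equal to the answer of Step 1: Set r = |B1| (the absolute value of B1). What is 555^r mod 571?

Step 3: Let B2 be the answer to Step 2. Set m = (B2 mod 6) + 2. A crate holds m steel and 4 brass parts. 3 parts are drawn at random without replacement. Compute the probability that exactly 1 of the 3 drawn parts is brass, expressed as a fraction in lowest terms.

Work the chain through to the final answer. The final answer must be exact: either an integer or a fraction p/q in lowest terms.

Step 1: T(3) = 2*(31) + 3*(13) - 3*(44) = -31; iterating: T(3)=-31, T(4)=-8, T(5)=-202, T(6)=-335, T(7)=-1252, T(8)=-2903, T(9)=-8557, T(10)=-22067, T(11)=-61096, T(12)=-162722, T(13)=-442531, T(14)=-1189940, T(15)=-3219307, T(16)=-8680841, T(17)=-23449783; answer -23449783
Step 2: B1 = -23449783; r = 23449783; squarings mod 571: 555^1=555, 555^2=256, 555^4=442, 555^8=82, 555^16=443, 555^32=396, 555^64=362, 555^128=285, 555^256=143, 555^512=464, 555^1024=29, 555^2048=270, 555^4096=383, 555^8192=513, 555^16384=509, 555^32768=418, 555^65536=569, 555^131072=4, 555^262144=16, 555^524288=256, 555^1048576=442, 555^2097152=82, 555^4194304=443, 555^8388608=396, 555^16777216=362; 555^23449783 = 555^1 * 555^2 * 555^4 * 555^16 * 555^32 * 555^128 * 555^4096 * 555^16384 * 555^32768 * 555^65536 * 555^262144 * 555^2097152 * 555^4194304 * 555^16777216 = 75 (mod 571); answer 75
Step 3: B2 = 75; m = 5; total draws C(9,3) = 84; favorable C(4,1)*C(5,2) = 40; P = 10/21; answer 10/21

10/21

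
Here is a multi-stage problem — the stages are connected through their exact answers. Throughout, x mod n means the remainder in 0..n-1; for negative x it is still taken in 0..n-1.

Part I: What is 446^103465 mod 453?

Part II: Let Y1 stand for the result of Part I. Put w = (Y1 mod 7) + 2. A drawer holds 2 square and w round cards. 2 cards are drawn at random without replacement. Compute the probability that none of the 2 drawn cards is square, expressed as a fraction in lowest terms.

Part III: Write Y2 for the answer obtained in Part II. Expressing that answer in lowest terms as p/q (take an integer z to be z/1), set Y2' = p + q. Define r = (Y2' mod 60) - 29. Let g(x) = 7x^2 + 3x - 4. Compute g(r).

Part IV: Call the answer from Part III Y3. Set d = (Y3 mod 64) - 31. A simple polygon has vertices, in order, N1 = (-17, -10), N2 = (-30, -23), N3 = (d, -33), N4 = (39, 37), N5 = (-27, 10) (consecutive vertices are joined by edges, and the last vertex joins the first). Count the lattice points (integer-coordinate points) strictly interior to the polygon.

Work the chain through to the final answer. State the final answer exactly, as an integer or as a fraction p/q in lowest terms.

Part I: squarings mod 453: 446^1=446, 446^2=49, 446^4=136, 446^8=376, 446^16=40, 446^32=241, 446^64=97, 446^128=349, 446^256=397, 446^512=418, 446^1024=319, 446^2048=289, 446^4096=169, 446^8192=22, 446^16384=31, 446^32768=55, 446^65536=307; 446^103465 = 446^1 * 446^8 * 446^32 * 446^1024 * 446^4096 * 446^32768 * 446^65536 = 167 (mod 453); answer 167
Part II: Y1 = 167; w = 8; total draws C(10,2) = 45; favorable C(8,2) = 28; P = 28/45; answer 28/45
Part III: Y2 = 28/45; threaded value p + q = 73; r = -16; 7*(-16)^2 + 3*(-16)^1 - 4 = (1792) + (-48) + (-4) = 1740; answer 1740
Part IV: Y3 = 1740; d = -19; cross terms: (-17*-23 - -30*-10)=91, (-30*-33 - -19*-23)=553, (-19*37 - 39*-33)=584, (39*10 - -27*37)=1389, (-27*-10 - -17*10)=440; twice the area = |3057| = 3057; area = 3057/2; boundary points = 13 + 1 + 2 + 3 + 10 = 29; strictly interior points = area - boundary/2 + 1 = 1515; answer 1515

1515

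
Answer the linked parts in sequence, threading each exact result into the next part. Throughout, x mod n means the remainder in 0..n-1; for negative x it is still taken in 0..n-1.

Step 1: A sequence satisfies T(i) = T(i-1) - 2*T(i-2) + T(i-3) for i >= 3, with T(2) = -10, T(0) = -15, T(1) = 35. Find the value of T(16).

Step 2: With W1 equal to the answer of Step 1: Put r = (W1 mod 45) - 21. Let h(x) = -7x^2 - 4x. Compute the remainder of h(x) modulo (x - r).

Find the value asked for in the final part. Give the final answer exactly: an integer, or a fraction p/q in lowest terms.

-803

Step 1: T(3) = 1*(-10) - 2*(35) + 1*(-15) = -95; iterating: T(3)=-95, T(4)=-40, T(5)=140, T(6)=125, T(7)=-195, T(8)=-305, T(9)=210, T(10)=625, T(11)=-100, T(12)=-1140, T(13)=-315, T(14)=1865, T(15)=1355, T(16)=-2690; answer -2690
Step 2: W1 = -2690; r = -11; remainder = value at the root: -7*(-11)^2 - 4*(-11)^1 = (-847) + (44) = -803; answer -803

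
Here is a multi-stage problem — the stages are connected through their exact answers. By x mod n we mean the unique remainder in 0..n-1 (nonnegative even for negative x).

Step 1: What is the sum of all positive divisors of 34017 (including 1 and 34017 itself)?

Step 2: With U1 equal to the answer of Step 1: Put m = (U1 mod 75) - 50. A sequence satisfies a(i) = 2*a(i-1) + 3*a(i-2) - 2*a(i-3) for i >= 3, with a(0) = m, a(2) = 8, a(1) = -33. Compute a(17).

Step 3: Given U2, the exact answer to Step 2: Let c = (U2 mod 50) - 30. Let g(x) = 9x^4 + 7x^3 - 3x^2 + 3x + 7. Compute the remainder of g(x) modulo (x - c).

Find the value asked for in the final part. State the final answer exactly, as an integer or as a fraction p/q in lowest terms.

Step 1: 34017 = 3 * 17 * 23 * 29; sigma = (1 + 3) * (1 + 17) * (1 + 23) * (1 + 29) = 4 * 18 * 24 * 30 = 51840; answer 51840
Step 2: U1 = 51840; m = -35; a(3) = 2*(8) + 3*(-33) - 2*(-35) = -13; iterating: a(3)=-13, a(4)=64, a(5)=73, a(6)=364, a(7)=819, a(8)=2584, a(9)=6897, a(10)=19908, a(11)=55339, a(12)=156608, a(13)=439417, a(14)=1237980, a(15)=3480995, a(16)=9797096, a(17)=27561217; answer 27561217
Step 3: U2 = 27561217; c = -13; remainder = value at the root: 9*(-13)^4 + 7*(-13)^3 - 3*(-13)^2 + 3*(-13)^1 + 7 = (257049) + (-15379) + (-507) + (-39) + (7) = 241131; answer 241131

241131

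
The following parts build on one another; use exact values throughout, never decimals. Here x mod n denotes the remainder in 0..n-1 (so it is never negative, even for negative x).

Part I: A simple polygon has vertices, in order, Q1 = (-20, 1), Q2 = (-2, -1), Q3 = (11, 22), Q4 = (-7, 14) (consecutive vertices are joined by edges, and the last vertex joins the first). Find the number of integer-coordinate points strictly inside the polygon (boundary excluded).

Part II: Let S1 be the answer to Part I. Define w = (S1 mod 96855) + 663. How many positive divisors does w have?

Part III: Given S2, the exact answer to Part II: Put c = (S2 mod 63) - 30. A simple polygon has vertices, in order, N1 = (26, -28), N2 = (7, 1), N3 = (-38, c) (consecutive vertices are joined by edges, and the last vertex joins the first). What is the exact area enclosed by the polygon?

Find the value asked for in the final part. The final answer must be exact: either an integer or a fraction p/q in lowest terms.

833

Part I: cross terms: (-20*-1 - -2*1)=22, (-2*22 - 11*-1)=-33, (11*14 - -7*22)=308, (-7*1 - -20*14)=273; twice the area = |570| = 570; area = 285; boundary points = 2 + 1 + 2 + 13 = 18; strictly interior points = area - boundary/2 + 1 = 277; answer 277
Part II: S1 = 277; w = 940; 940 = 2^2 * 5 * 47; number of divisors = (2+1) * (1+1) * (1+1) = 12; answer 12
Part III: S2 = 12; c = -18; cross terms: (26*1 - 7*-28)=222, (7*-18 - -38*1)=-88, (-38*-28 - 26*-18)=1532; twice the area = |1666| = 1666; area = 833; answer 833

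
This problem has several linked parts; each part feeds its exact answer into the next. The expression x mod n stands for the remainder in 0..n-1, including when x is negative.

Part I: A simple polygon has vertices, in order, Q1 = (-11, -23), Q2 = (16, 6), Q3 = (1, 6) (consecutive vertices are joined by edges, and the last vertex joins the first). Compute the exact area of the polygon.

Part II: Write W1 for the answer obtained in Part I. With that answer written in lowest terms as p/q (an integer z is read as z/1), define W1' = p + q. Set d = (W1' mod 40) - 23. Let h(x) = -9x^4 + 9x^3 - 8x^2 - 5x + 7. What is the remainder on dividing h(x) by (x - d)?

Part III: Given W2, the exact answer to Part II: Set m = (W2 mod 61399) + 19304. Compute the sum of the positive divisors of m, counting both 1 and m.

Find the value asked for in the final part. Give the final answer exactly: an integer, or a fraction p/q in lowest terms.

86696

Part I: cross terms: (-11*6 - 16*-23)=302, (16*6 - 1*6)=90, (1*-23 - -11*6)=43; twice the area = |435| = 435; area = 435/2; answer 435/2
Part II: W1 = 435/2; threaded value p + q = 437; d = 14; remainder = value at the root: -9*(14)^4 + 9*(14)^3 - 8*(14)^2 - 5*(14)^1 + 7 = (-345744) + (24696) + (-1568) + (-70) + (7) = -322679; answer -322679
Part III: W2 = -322679; m = 65019; 65019 = 3 * 21673; sigma = (1 + 3) * (1 + 21673) = 4 * 21674 = 86696; answer 86696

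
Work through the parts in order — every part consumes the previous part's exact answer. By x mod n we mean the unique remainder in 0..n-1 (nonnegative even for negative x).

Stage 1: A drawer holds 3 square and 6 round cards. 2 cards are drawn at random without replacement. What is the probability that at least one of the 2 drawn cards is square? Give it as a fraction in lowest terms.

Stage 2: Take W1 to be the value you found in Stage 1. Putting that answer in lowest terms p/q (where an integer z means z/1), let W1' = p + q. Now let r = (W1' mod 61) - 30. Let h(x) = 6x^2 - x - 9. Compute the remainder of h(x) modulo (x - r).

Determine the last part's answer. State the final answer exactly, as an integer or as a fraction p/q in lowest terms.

Stage 1: total draws C(9,2) = 36; complement C(6,2) = 15; favorable 36 - 15 = 21; P = 7/12; answer 7/12
Stage 2: W1 = 7/12; threaded value p + q = 19; r = -11; remainder = value at the root: 6*(-11)^2 - 1*(-11)^1 - 9 = (726) + (11) + (-9) = 728; answer 728

728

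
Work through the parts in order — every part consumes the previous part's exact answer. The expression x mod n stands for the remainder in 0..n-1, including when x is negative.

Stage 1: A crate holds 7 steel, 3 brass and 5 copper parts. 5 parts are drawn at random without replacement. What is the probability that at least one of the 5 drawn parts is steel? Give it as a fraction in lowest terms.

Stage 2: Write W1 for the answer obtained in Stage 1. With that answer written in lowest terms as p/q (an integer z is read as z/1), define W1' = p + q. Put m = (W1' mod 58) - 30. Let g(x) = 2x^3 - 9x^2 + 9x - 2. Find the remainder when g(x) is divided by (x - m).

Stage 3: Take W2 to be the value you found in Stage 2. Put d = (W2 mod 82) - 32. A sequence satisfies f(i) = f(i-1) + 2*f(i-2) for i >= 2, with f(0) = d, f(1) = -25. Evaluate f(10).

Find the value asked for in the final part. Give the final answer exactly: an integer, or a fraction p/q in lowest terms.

Stage 1: total draws C(15,5) = 3003; complement C(8,5) = 56; favorable 3003 - 56 = 2947; P = 421/429; answer 421/429
Stage 2: W1 = 421/429; threaded value p + q = 850; m = 8; remainder = value at the root: 2*(8)^3 - 9*(8)^2 + 9*(8)^1 - 2 = (1024) + (-576) + (72) + (-2) = 518; answer 518
Stage 3: W2 = 518; d = -6; f(2) = 1*(-25) + 2*(-6) = -37; iterating: f(2)=-37, f(3)=-87, f(4)=-161, f(5)=-335, f(6)=-657, f(7)=-1327, f(8)=-2641, f(9)=-5295, f(10)=-10577; answer -10577

-10577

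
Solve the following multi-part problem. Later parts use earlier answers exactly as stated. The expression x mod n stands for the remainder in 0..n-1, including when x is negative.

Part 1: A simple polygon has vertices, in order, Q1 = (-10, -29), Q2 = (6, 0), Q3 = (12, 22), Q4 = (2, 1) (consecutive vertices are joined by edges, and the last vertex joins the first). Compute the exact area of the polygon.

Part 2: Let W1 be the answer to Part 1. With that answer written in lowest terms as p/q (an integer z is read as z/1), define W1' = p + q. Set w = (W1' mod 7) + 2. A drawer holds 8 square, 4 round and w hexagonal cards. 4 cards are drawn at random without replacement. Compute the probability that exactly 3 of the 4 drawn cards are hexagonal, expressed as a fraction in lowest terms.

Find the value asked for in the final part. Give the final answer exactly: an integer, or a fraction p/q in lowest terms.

12/455

Part 1: cross terms: (-10*0 - 6*-29)=174, (6*22 - 12*0)=132, (12*1 - 2*22)=-32, (2*-29 - -10*1)=-48; twice the area = |226| = 226; area = 113; answer 113
Part 2: W1 = 113; threaded value p + q = 114; w = 4; total draws C(16,4) = 1820; favorable C(4,3)*C(12,1) = 48; P = 12/455; answer 12/455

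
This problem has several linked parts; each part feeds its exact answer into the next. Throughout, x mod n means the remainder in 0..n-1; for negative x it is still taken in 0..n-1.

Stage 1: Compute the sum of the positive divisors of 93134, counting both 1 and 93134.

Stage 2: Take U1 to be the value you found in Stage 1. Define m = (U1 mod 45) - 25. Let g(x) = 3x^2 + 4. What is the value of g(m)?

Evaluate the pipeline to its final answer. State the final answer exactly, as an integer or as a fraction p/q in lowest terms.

Stage 1: 93134 = 2 * 46567; sigma = (1 + 2) * (1 + 46567) = 3 * 46568 = 139704; answer 139704
Stage 2: U1 = 139704; m = -1; 3*(-1)^2 + 4 = (3) + (4) = 7; answer 7

7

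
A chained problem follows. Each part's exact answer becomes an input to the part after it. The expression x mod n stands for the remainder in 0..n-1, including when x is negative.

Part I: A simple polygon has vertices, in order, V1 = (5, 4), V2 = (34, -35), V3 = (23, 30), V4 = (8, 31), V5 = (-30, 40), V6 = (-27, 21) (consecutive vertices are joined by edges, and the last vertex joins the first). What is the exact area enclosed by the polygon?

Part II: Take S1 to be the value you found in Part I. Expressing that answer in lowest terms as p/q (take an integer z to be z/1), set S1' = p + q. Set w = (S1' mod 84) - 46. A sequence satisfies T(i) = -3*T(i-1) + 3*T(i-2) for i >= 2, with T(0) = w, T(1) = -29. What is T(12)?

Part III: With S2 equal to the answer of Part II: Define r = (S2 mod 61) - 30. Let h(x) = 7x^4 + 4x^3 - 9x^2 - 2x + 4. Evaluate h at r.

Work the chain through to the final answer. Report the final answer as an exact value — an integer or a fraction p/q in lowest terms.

Part I: cross terms: (5*-35 - 34*4)=-311, (34*30 - 23*-35)=1825, (23*31 - 8*30)=473, (8*40 - -30*31)=1250, (-30*21 - -27*40)=450, (-27*4 - 5*21)=-213; twice the area = |3474| = 3474; area = 1737; answer 1737
Part II: S1 = 1737; threaded value p + q = 1738; w = 12; T(2) = -3*(-29) + 3*(12) = 123; iterating: T(2)=123, T(3)=-456, T(4)=1737, T(5)=-6579, T(6)=24948, T(7)=-94581, T(8)=358587, T(9)=-1359504, T(10)=5154273, T(11)=-19541331, T(12)=74086812; answer 74086812
Part III: S2 = 74086812; r = 25; 7*(25)^4 + 4*(25)^3 - 9*(25)^2 - 2*(25)^1 + 4 = (2734375) + (62500) + (-5625) + (-50) + (4) = 2791204; answer 2791204

2791204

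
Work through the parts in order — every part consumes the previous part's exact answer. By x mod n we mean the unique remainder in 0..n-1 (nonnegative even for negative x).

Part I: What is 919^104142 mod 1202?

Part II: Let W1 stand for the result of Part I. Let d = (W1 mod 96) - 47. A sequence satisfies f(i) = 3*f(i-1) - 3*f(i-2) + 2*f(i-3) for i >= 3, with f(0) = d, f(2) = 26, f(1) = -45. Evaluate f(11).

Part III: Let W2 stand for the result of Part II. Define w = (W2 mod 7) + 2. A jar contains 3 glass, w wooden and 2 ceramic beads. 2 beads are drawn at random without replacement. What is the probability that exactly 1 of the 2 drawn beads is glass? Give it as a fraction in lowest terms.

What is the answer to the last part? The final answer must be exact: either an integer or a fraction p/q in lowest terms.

5/13

Part I: squarings mod 1202: 919^1=919, 919^2=757, 919^4=897, 919^8=471, 919^16=673, 919^32=977, 919^64=141, 919^128=649, 919^256=501, 919^512=985, 919^1024=211, 919^2048=47, 919^4096=1007, 919^8192=763, 919^16384=401, 919^32768=935, 919^65536=371; 919^104142 = 919^2 * 919^4 * 919^8 * 919^64 * 919^128 * 919^512 * 919^1024 * 919^4096 * 919^32768 * 919^65536 = 393 (mod 1202); answer 393
Part II: W1 = 393; d = -38; f(3) = 3*(26) - 3*(-45) + 2*(-38) = 137; iterating: f(3)=137, f(4)=243, f(5)=370, f(6)=655, f(7)=1341, f(8)=2798, f(9)=5681, f(10)=11331, f(11)=22546; answer 22546
Part III: W2 = 22546; w = 8; total draws C(13,2) = 78; favorable C(3,1)*C(10,1) = 30; P = 5/13; answer 5/13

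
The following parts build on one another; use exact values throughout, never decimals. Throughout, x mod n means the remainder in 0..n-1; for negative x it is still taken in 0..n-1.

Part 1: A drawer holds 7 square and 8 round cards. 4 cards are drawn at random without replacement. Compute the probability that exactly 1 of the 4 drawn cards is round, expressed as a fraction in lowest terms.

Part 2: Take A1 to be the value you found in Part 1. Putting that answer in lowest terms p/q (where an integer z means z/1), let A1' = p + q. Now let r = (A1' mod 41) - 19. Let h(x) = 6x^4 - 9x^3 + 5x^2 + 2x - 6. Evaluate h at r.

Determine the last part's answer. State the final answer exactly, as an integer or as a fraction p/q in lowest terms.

191952

Part 1: total draws C(15,4) = 1365; favorable C(8,1)*C(7,3) = 280; P = 8/39; answer 8/39
Part 2: A1 = 8/39; threaded value p + q = 47; r = -13; 6*(-13)^4 - 9*(-13)^3 + 5*(-13)^2 + 2*(-13)^1 - 6 = (171366) + (19773) + (845) + (-26) + (-6) = 191952; answer 191952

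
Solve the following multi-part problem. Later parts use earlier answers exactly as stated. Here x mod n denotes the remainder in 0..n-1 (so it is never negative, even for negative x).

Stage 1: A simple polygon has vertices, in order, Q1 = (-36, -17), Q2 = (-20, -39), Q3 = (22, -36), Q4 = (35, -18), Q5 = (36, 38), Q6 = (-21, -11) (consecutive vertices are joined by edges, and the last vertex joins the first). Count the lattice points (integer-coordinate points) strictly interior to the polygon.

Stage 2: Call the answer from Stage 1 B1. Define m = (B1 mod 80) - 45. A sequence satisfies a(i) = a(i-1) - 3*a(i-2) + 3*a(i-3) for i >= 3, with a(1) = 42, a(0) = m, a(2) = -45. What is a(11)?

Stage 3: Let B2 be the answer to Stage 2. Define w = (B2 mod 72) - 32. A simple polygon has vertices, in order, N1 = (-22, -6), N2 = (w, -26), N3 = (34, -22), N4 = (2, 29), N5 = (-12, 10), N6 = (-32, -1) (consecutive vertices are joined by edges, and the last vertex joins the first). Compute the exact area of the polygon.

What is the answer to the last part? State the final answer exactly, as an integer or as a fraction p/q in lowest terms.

1430

Stage 1: cross terms: (-36*-39 - -20*-17)=1064, (-20*-36 - 22*-39)=1578, (22*-18 - 35*-36)=864, (35*38 - 36*-18)=1978, (36*-11 - -21*38)=402, (-21*-17 - -36*-11)=-39; twice the area = |5847| = 5847; area = 5847/2; boundary points = 2 + 3 + 1 + 1 + 1 + 3 = 11; strictly interior points = area - boundary/2 + 1 = 2919; answer 2919
Stage 2: B1 = 2919; m = -6; a(3) = 1*(-45) - 3*(42) + 3*(-6) = -189; iterating: a(3)=-189, a(4)=72, a(5)=504, a(6)=-279, a(7)=-1575, a(8)=774, a(9)=4662, a(10)=-2385, a(11)=-14049; answer -14049
Stage 3: B2 = -14049; w = 31; cross terms: (-22*-26 - 31*-6)=758, (31*-22 - 34*-26)=202, (34*29 - 2*-22)=1030, (2*10 - -12*29)=368, (-12*-1 - -32*10)=332, (-32*-6 - -22*-1)=170; twice the area = |2860| = 2860; area = 1430; answer 1430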